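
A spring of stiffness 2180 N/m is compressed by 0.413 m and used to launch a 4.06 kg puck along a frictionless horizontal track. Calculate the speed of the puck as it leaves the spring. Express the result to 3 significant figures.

Spring PE converts entirely to kinetic energy: ½kx² = ½mv²
v = x√(k/m) = 0.413 × √(2180/4.06) = 9.570 m/s

v = 9.57 m/s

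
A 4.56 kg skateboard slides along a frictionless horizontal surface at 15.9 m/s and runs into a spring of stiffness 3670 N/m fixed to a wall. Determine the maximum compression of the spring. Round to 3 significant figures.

Conservation of energy between contact and max compression: ½mv² = ½kx²
x = v√(m/k) = 15.9 × √(4.56/3670) = 0.5605 m

x = 0.560 m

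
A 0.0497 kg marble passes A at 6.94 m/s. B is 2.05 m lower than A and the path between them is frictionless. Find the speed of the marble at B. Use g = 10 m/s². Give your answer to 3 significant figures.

v = 9.44 m/s

By conservation of mechanical energy, ½mv₀² + mgh = ½mv²
v² = v₀² + 2gh = (6.94)² + 2(10)(2.05) = 89.164
v = √89.164 = 9.443 m/s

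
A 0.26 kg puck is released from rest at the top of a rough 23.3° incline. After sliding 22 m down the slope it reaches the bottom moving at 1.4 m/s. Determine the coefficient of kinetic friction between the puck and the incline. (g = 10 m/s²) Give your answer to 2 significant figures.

μ_k = 0.43

The energy dissipated by friction is the PE lost minus the KE gained:
mgL sinθ = 22.625 J; ½mv² = 0.25480 J
W_f = 22.625 − 0.25480 = 22.37 J
μ_k = W_f/(mg cosθ · L) = 22.37/(2.388 × 22) = 0.4258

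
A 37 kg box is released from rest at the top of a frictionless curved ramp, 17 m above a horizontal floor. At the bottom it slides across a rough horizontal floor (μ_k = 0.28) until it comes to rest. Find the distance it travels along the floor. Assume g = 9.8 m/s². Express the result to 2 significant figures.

d = 61 m

Energy bookkeeping (friction removes W_f = μ_k N d):
At rest all PE has been dissipated by friction: mgh = μ_k m g d
d = h/μ_k = 17/0.28 = 60.71 m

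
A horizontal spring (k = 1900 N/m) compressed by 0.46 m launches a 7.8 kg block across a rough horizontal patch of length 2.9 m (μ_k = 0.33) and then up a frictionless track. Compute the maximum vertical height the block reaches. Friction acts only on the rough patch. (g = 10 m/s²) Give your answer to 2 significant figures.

Spring energy: E₀ = ½kx² = ½(1900)(0.46)² = 201.02 J
Friction: W_f = μ_k mg d = (0.33)(7.8)(10)(2.9) = 74.65 J
Energy at base of ramp: E = 201.02 − 74.65 = 126.37 J
At max height all remaining energy is PE: mgh = E ⇒ h = E/(mg) = 126.37/(7.8 × 10) = 1.620 m

h = 1.6 m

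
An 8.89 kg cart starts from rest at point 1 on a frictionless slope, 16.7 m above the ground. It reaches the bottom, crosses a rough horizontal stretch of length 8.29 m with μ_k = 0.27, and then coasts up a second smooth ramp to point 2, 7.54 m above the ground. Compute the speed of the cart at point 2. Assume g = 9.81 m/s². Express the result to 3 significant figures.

v = 11.7 m/s

Energy at 1: mgh₁ = (8.89)(9.81)(16.7) = 1456.4 J
Friction loss: W_f = μ_k mg d = 195.2 J
At 2: ½mv² + mgh₂ = mgh₁ − W_f
½mv² = 1456.4 − 195.2 − 657.57 = 603.65 J
v = √(2 × 603.65/8.89) = 11.65 m/s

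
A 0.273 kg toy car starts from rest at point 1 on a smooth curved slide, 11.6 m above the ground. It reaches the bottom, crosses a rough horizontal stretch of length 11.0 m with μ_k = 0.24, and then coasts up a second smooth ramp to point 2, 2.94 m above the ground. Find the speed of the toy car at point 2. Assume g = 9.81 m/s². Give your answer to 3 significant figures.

v = 10.9 m/s

Energy at 1: mgh₁ = (0.273)(9.81)(11.6) = 31.066 J
Friction loss: W_f = μ_k mg d = 7.070 J
At 2: ½mv² + mgh₂ = mgh₁ − W_f
½mv² = 31.066 − 7.070 − 7.8737 = 16.122 J
v = √(2 × 16.122/0.273) = 10.87 m/s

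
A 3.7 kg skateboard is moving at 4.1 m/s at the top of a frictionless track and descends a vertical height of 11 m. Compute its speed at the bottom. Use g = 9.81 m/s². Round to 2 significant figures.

By conservation of mechanical energy, ½mv₀² + mgh = ½mv²
v² = v₀² + 2gh = (4.1)² + 2(9.81)(11) = 232.63
v = √232.63 = 15.25 m/s

v = 15 m/s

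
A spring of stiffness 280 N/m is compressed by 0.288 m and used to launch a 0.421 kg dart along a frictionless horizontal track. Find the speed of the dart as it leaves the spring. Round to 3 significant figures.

v = 7.43 m/s

The dart leaves the spring when the spring is at natural length, so ½kx² = ½mv²
v = x√(k/m) = 0.288 × √(280/0.421) = 7.427 m/s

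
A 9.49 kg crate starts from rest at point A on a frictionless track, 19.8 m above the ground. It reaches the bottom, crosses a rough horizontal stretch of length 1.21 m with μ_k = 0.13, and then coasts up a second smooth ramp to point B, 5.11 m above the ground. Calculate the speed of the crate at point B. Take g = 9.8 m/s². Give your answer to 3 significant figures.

Energy at A: mgh₁ = (9.49)(9.8)(19.8) = 1841.4 J
Friction loss: W_f = μ_k mg d = 14.63 J
At B: ½mv² + mgh₂ = mgh₁ − W_f
½mv² = 1841.4 − 14.63 − 475.24 = 1351.6 J
v = √(2 × 1351.6/9.49) = 16.88 m/s

v = 16.9 m/s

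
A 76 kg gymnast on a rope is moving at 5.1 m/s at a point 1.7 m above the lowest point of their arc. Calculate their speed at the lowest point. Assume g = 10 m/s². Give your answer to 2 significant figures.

Equating total energy at the two states: ½mv₀² + mgh = ½mv²
The mass cancels from both sides.
v² = v₀² + 2gh = (5.1)² + 2(10)(1.7) = 60.010
v = √60.010 = 7.747 m/s

v = 7.7 m/s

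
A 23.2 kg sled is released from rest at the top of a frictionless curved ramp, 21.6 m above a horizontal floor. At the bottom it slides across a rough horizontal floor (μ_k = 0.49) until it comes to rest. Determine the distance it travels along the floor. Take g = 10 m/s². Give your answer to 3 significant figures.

Energy bookkeeping (friction removes W_f = μ_k N d):
At rest all PE has been dissipated by friction: mgh = μ_k m g d
d = h/μ_k = 21.6/0.49 = 44.08 m

d = 44.1 m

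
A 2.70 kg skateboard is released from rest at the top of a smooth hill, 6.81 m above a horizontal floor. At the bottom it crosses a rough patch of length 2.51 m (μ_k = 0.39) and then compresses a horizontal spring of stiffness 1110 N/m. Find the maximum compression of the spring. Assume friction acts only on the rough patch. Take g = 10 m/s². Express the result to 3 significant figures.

Initial energy: E₁ = mgh = (2.70)(10)(6.81) = 183.87 J
Friction removes W_f = μ_k mg d = (0.39)(2.70)(10)(2.51) = 26.43 J
Energy reaching the spring: E = 183.87 − 26.43 = 157.44 J
At max compression ½kx² = E ⇒ x = √(2E/k) = √(2 × 157.44/1110) = 0.5326 m

x = 0.533 m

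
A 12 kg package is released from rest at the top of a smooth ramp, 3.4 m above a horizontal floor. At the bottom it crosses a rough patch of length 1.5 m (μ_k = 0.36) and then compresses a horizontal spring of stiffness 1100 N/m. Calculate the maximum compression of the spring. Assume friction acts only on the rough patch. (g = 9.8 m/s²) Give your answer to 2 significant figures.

x = 0.78 m

Initial energy: E₁ = mgh = (12)(9.8)(3.4) = 399.84 J
Friction removes W_f = μ_k mg d = (0.36)(12)(9.8)(1.5) = 63.50 J
Energy reaching the spring: E = 399.84 − 63.50 = 336.34 J
At max compression ½kx² = E ⇒ x = √(2E/k) = √(2 × 336.34/1100) = 0.7820 m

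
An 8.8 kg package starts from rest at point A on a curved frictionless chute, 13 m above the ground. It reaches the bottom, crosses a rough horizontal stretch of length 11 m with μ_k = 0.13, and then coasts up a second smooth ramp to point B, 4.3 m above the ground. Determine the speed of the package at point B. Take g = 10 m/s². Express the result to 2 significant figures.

Energy at A: mgh₁ = (8.8)(10)(13) = 1144.0 J
Friction loss: W_f = μ_k mg d = 125.8 J
At B: ½mv² + mgh₂ = mgh₁ − W_f
½mv² = 1144.0 − 125.8 − 378.40 = 639.76 J
v = √(2 × 639.76/8.8) = 12.06 m/s

v = 12 m/s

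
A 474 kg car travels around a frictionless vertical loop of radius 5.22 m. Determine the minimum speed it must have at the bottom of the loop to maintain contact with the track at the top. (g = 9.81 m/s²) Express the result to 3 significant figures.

v = 16.0 m/s

At the top: mg = mv_top²/r ⇒ v_top² = gr = 51.21 m²/s²
Energy from bottom to top (height 2r): ½mv_bot² = ½mv_top² + mg(2r)
v_bot² = gr + 4gr = 5gr = 256.0
v_bot = √(5gr) = 16.00 m/s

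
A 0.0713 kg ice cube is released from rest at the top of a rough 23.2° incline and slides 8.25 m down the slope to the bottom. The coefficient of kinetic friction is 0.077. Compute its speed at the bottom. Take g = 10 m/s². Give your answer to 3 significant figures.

v = 7.30 m/s

Taking the bottom as reference, mgh = ½mv² + μ_k N L with h = L sinθ, N = mg cosθ:
mgh = mgL sinθ = (0.0713)(10)(8.25)sin23.2° = 2.3173 J
W_f = μ_k mg cosθ · L = (0.077)(0.0713)(10)cos23.2°·8.25 = 0.4163 J
½mv² = 2.3173 − 0.4163 = 1.9010 J
v = √(2 × 1.9010/0.0713) = 7.302 m/s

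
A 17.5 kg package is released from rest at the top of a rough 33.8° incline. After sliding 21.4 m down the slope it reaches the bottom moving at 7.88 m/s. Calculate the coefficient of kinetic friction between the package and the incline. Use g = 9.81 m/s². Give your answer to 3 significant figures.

μ_k = 0.491

mgh = ½mv² + μ_k (mg cosθ) L, with h = L sinθ
mgL sinθ = 2043.7 J; ½mv² = 543.33 J
W_f = 2043.7 − 543.33 = 1500 J
μ_k = W_f/(mg cosθ · L) = 1500/(142.7 × 21.4) = 0.4915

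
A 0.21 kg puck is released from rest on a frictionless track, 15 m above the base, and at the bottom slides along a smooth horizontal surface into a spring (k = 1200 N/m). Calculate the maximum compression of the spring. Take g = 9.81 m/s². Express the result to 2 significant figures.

x = 0.23 m

Energy conservation (no friction) from release to max compression: mgh = ½kx²
x = √(2mgh/k) = √(2 × 0.21 × 9.81 × 15 / 1200) = 0.2269 m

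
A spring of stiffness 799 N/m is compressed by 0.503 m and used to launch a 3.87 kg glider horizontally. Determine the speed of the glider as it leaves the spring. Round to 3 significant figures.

The glider leaves the spring when the spring is at natural length, so ½kx² = ½mv²
v = x√(k/m) = 0.503 × √(799/3.87) = 7.227 m/s

v = 7.23 m/s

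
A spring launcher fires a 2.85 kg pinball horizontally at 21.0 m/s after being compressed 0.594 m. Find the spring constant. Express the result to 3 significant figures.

½kx² = ½mv²
k = mv²/x² = (2.85)(21.0)²/(0.594)² = 3562 N/m

k = 3560 N/m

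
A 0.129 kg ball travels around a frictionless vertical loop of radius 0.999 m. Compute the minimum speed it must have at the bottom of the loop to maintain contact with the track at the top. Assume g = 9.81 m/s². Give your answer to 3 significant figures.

v = 7.00 m/s

At the top: mg = mv_top²/r ⇒ v_top² = gr = 9.800 m²/s²
Energy from bottom to top (height 2r): ½mv_bot² = ½mv_top² + mg(2r)
v_bot² = gr + 4gr = 5gr = 49.00
v_bot = √(5gr) = 7.000 m/s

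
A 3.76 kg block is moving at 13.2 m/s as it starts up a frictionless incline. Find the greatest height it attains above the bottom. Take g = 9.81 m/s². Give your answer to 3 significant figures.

h = 8.88 m

Setting KE at the bottom equal to PE gained: ½mv² = mgh
h = v²/(2g) = 13.2²/(2 × 9.81) = 8.881 m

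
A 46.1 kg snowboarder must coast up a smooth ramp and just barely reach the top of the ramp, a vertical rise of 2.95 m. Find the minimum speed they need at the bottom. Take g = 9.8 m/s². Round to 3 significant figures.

v = 7.60 m/s

At the top they are momentarily at rest, so all KE converts to PE: ½mv² = mgh
v = √(2gh) = √(2 × 9.8 × 2.95) = 7.604 m/s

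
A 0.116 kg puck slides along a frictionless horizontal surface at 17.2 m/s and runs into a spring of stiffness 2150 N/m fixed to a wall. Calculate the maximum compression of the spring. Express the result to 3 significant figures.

x = 0.126 m

Conservation of energy between contact and max compression: ½mv² = ½kx²
x = v√(m/k) = 17.2 × √(0.116/2150) = 0.1263 m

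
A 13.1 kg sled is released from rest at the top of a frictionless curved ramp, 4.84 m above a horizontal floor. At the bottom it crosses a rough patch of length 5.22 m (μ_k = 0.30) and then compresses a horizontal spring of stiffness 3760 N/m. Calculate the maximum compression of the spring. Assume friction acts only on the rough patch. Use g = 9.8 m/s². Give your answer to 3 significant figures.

Initial energy: E₁ = mgh = (13.1)(9.8)(4.84) = 621.36 J
Friction removes W_f = μ_k mg d = (0.30)(13.1)(9.8)(5.22) = 201.0 J
Energy reaching the spring: E = 621.36 − 201.0 = 420.32 J
At max compression ½kx² = E ⇒ x = √(2E/k) = √(2 × 420.32/3760) = 0.4728 m

x = 0.473 m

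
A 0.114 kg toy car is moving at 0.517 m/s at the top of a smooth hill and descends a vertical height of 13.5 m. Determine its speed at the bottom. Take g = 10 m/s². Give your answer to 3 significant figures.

v = 16.4 m/s

Equating total energy at the two states: ½mv₀² + mgh = ½mv²
v² = v₀² + 2gh = (0.517)² + 2(10)(13.5) = 270.27
v = √270.27 = 16.44 m/s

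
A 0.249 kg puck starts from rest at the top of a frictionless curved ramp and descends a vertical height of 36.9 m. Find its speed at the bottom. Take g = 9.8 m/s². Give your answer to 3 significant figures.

Energy conservation between the two points: mgh = ½mv²
The mass cancels from both sides.
v = √(2gh) = √(2 × 9.8 × 36.9) = √723.24 = 26.89 m/s

v = 26.9 m/s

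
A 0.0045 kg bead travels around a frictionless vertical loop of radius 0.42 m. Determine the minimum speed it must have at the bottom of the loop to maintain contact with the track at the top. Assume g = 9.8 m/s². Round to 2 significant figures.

At the top: mg = mv_top²/r ⇒ v_top² = gr = 4.116 m²/s²
Energy from bottom to top (height 2r): ½mv_bot² = ½mv_top² + mg(2r)
v_bot² = gr + 4gr = 5gr = 20.58
v_bot = √(5gr) = 4.537 m/s

v = 4.5 m/s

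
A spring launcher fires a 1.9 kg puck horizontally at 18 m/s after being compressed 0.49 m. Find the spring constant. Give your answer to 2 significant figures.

k = 2600 N/m

½kx² = ½mv²
k = mv²/x² = (1.9)(18)²/(0.49)² = 2564 N/m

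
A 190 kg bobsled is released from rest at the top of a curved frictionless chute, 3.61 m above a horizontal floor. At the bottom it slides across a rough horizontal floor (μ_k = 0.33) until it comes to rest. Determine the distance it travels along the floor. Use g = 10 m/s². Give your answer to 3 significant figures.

Energy at the top = energy at the end + work done against friction:
At rest all PE has been dissipated by friction: mgh = μ_k m g d
d = h/μ_k = 3.61/0.33 = 10.94 m

d = 10.9 m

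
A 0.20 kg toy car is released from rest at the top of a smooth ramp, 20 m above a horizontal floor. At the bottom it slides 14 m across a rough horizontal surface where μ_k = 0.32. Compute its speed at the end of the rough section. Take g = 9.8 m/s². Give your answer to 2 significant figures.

Energy bookkeeping (friction removes W_f = μ_k N d):
mgh = ½mv² + μ_k m g d
W_f = μ_k mg d = (0.32)(0.20)(9.8)(14) = 8.781 J
½mv² = mgh − W_f = 39.200 − 8.781 = 30.419 J
v = √(2 × 30.419/0.20) = 17.44 m/s

v = 17 m/s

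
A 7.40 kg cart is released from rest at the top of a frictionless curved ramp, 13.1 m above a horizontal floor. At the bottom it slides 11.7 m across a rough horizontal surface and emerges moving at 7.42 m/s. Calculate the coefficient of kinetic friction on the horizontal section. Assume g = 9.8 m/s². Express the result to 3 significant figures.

μ_k = 0.880

Energy at the top = energy at the end + work done against friction:
mgh = ½mv² + μ_k m g d
mgh = 950.01 J; ½mv² = 203.71 J
W_f = 950.01 − 203.71 = 746.3 J
μ_k = W_f/(mg·d) = 746.3/(72.52 × 11.7) = 0.8796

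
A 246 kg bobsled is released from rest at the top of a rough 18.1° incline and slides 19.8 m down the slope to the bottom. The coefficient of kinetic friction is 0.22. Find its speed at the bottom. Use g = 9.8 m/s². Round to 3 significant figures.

Energy: mgh = ½mv² + W_f, with h = L sinθ and W_f = μ_k (mg cosθ) L
mgh = mgL sinθ = (246)(9.8)(19.8)sin18.1° = 14830 J
W_f = μ_k mg cosθ · L = (0.22)(246)(9.8)cos18.1°·19.8 = 9982 J
½mv² = 14830 − 9982 = 4848.0 J
v = √(2 × 4848.0/246) = 6.278 m/s

v = 6.28 m/s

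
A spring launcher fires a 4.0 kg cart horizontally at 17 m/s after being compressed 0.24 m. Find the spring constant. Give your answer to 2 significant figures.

k = 20000 N/m

½kx² = ½mv²
k = mv²/x² = (4.0)(17)²/(0.24)² = 20069 N/m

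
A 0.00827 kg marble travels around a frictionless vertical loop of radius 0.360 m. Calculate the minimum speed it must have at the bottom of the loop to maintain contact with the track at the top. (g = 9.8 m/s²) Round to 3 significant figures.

v = 4.20 m/s

At the top: mg = mv_top²/r ⇒ v_top² = gr = 3.528 m²/s²
Energy from bottom to top (height 2r): ½mv_bot² = ½mv_top² + mg(2r)
v_bot² = gr + 4gr = 5gr = 17.64
v_bot = √(5gr) = 4.200 m/s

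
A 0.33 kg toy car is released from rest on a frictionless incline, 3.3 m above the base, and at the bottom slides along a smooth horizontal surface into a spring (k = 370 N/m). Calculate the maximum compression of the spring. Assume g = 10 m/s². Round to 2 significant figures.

At max compression the car is momentarily at rest: mgh = ½kx²
x = √(2mgh/k) = √(2 × 0.33 × 10 × 3.3 / 370) = 0.2426 m

x = 0.24 m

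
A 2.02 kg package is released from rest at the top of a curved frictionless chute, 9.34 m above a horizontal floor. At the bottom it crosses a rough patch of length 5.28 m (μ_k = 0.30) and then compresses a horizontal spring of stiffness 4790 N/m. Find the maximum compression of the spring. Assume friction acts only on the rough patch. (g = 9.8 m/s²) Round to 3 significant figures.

x = 0.253 m

Initial energy: E₁ = mgh = (2.02)(9.8)(9.34) = 184.89 J
Friction removes W_f = μ_k mg d = (0.30)(2.02)(9.8)(5.28) = 31.36 J
Energy reaching the spring: E = 184.89 − 31.36 = 153.54 J
At max compression ½kx² = E ⇒ x = √(2E/k) = √(2 × 153.54/4790) = 0.2532 m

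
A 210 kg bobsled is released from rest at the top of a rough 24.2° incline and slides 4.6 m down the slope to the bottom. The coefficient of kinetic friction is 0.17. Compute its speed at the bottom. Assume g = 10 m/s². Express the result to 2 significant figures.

Energy: mgh = ½mv² + W_f, with h = L sinθ and W_f = μ_k (mg cosθ) L
mgh = mgL sinθ = (210)(10)(4.6)sin24.2° = 3959.9 J
W_f = μ_k mg cosθ · L = (0.17)(210)(10)cos24.2°·4.6 = 1498 J
½mv² = 3959.9 − 1498 = 2462.0 J
v = √(2 × 2462.0/210) = 4.842 m/s

v = 4.8 m/s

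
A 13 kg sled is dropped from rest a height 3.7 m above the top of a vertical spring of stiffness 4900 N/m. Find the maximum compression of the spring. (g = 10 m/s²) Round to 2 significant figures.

x = 0.47 m

Take the reference level at the top of the uncompressed spring. At max compression the sled has fallen H + x and is momentarily at rest:
mg(H + x) = ½kx²
½(4900)x² − (13)(10)x − (13)(10)(3.7) = 0
2450x² − 130.0x − 481.0 = 0
x = [130.0 + √(16900 + 4.7138e+06)]/(2 × 2450) = 0.4704 m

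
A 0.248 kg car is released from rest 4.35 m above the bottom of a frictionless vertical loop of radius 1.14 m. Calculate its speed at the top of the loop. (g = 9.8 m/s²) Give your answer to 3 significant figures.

v = 6.37 m/s

Energy conservation: mgh = ½mv_top² + mg(2r)
v_top² = 2g(h − 2r) = 2(9.8)(4.35 − 2.280) = 40.57
v_top = 6.370 m/s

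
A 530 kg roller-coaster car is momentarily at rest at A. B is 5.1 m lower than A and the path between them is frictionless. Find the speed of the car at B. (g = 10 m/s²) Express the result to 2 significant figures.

Energy conservation between the two points: mgh = ½mv²
v = √(2gh) = √(2 × 10 × 5.1) = √102.00 = 10.10 m/s

v = 10 m/s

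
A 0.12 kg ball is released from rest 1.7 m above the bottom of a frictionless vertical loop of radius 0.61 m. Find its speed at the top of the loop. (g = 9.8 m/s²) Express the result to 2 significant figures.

Energy conservation: mgh = ½mv_top² + mg(2r)
v_top² = 2g(h − 2r) = 2(9.8)(1.7 − 1.220) = 9.408
v_top = 3.067 m/s

v = 3.1 m/s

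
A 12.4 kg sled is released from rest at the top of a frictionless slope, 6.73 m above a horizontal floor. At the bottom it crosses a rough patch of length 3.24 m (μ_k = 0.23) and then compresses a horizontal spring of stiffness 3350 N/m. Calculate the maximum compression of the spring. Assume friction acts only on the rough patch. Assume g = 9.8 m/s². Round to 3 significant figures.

Initial energy: E₁ = mgh = (12.4)(9.8)(6.73) = 817.83 J
Friction removes W_f = μ_k mg d = (0.23)(12.4)(9.8)(3.24) = 90.56 J
Energy reaching the spring: E = 817.83 − 90.56 = 727.27 J
At max compression ½kx² = E ⇒ x = √(2E/k) = √(2 × 727.27/3350) = 0.6589 m

x = 0.659 m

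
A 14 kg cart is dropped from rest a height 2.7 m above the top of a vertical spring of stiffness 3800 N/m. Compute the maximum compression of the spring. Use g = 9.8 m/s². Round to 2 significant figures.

x = 0.48 m

Let x be the compression. The total drop is H + x, and the cart is instantaneously at rest at max compression, so energy conservation gives:
mg(H + x) = ½kx²
½(3800)x² − (14)(9.8)x − (14)(9.8)(2.7) = 0
1900x² − 137.2x − 370.4 = 0
x = [137.2 + √(18824 + 2.8153e+06)]/(2 × 1900) = 0.4791 m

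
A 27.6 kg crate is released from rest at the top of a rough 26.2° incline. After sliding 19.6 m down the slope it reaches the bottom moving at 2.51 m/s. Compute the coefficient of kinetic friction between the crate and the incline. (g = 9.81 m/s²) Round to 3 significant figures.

Energy balance down the incline: mg L sinθ − ½mv² = μ_k (mg cosθ) L
mgL sinθ = 2343.0 J; ½mv² = 86.941 J
W_f = 2343.0 − 86.941 = 2256 J
μ_k = W_f/(mg cosθ · L) = 2256/(242.9 × 19.6) = 0.4738

μ_k = 0.474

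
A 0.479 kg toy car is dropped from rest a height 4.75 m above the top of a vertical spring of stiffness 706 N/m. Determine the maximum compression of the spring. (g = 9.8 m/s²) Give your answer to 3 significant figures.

x = 0.258 m

Let x be the compression. The total drop is H + x, and the car is instantaneously at rest at max compression, so energy conservation gives:
mg(H + x) = ½kx²
½(706)x² − (0.479)(9.8)x − (0.479)(9.8)(4.75) = 0
353.0x² − 4.694x − 22.30 = 0
x = [4.694 + √(22.04 + 31484)]/(2 × 353.0) = 0.2581 m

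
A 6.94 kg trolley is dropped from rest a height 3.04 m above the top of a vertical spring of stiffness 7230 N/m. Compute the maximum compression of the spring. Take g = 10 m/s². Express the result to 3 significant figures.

x = 0.251 m

Take the reference level at the top of the uncompressed spring. At max compression the trolley has fallen H + x and is momentarily at rest:
mg(H + x) = ½kx²
½(7230)x² − (6.94)(10)x − (6.94)(10)(3.04) = 0
3615x² − 69.40x − 211.0 = 0
x = [69.40 + √(4816 + 3.0507e+06)]/(2 × 3615) = 0.2514 m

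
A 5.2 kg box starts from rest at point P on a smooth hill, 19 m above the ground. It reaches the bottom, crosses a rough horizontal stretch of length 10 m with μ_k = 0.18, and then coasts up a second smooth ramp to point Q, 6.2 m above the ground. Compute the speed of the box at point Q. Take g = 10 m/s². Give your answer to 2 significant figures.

Energy at P: mgh₁ = (5.2)(10)(19) = 988.00 J
Friction loss: W_f = μ_k mg d = 93.60 J
At Q: ½mv² + mgh₂ = mgh₁ − W_f
½mv² = 988.00 − 93.60 − 322.40 = 572.00 J
v = √(2 × 572.00/5.2) = 14.83 m/s

v = 15 m/s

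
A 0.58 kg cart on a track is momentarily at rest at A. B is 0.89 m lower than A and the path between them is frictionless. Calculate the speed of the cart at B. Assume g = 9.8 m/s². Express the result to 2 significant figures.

v = 4.2 m/s

Energy conservation between the two points: mgh = ½mv²
v = √(2gh) = √(2 × 9.8 × 0.89) = √17.444 = 4.177 m/s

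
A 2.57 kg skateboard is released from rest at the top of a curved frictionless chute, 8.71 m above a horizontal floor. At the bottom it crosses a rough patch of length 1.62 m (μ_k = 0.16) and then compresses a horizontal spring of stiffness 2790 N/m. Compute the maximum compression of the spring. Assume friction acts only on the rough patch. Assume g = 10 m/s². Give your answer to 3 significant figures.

x = 0.395 m

Initial energy: E₁ = mgh = (2.57)(10)(8.71) = 223.85 J
Friction removes W_f = μ_k mg d = (0.16)(2.57)(10)(1.62) = 6.661 J
Energy reaching the spring: E = 223.85 − 6.661 = 217.19 J
At max compression ½kx² = E ⇒ x = √(2E/k) = √(2 × 217.19/2790) = 0.3946 m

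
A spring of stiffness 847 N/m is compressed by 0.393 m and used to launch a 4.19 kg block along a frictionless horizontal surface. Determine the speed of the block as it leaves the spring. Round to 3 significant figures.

Spring PE converts entirely to kinetic energy: ½kx² = ½mv²
v = x√(k/m) = 0.393 × √(847/4.19) = 5.588 m/s

v = 5.59 m/s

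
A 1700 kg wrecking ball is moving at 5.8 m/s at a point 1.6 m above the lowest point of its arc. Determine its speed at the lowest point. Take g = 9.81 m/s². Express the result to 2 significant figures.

v = 8.1 m/s

Equating total energy at the two states: ½mv₀² + mgh = ½mv²
v² = v₀² + 2gh = (5.8)² + 2(9.81)(1.6) = 65.032
v = √65.032 = 8.064 m/s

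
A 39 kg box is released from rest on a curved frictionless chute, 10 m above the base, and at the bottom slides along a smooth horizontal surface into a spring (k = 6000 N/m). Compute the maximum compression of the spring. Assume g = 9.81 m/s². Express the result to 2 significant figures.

Energy conservation (no friction) from release to max compression: mgh = ½kx²
x = √(2mgh/k) = √(2 × 39 × 9.81 × 10 / 6000) = 1.129 m

x = 1.1 m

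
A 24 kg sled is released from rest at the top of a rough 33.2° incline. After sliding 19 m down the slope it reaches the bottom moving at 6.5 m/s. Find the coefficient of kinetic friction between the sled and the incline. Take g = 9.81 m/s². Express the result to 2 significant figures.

μ_k = 0.52

Energy balance down the incline: mg L sinθ − ½mv² = μ_k (mg cosθ) L
mgL sinθ = 2449.4 J; ½mv² = 507.00 J
W_f = 2449.4 − 507.00 = 1942 J
μ_k = W_f/(mg cosθ · L) = 1942/(197.0 × 19) = 0.5189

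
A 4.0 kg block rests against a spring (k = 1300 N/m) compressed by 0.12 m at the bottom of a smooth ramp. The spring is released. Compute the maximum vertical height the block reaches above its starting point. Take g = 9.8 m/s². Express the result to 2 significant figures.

h = 0.24 m

At maximum height the block is at rest, so ½kx² = mgh
h = kx²/(2mg) = (1300)(0.12)²/(2 × 4.0 × 9.8) = 0.2388 m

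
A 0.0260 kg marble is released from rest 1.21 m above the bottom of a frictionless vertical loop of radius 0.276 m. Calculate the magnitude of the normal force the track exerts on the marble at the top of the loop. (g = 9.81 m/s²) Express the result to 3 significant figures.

N = 0.961 N

Energy from release to top (height 2r): mgh = ½mv_top² + mg(2r)
v_top² = 2g(h − 2r) = 2(9.81)(1.21 − 0.5520) = 12.910 m²/s²
At the top, both N and weight point toward the centre: N + mg = mv_top²/r
N = m(v_top²/r − g) = 0.0260(12.910/0.276 − 9.81) = 0.9611 N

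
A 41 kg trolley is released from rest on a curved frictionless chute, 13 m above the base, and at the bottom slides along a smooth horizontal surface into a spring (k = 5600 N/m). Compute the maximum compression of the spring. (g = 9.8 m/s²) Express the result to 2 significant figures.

x = 1.4 m

Gravitational PE at the top equals spring PE at max compression: mgh = ½kx²
x = √(2mgh/k) = √(2 × 41 × 9.8 × 13 / 5600) = 1.366 m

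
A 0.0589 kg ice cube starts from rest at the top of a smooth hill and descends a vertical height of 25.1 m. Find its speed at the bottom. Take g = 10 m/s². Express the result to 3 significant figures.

Mechanical energy is conserved (no friction): mgh = ½mv²
v = √(2gh) = √(2 × 10 × 25.1) = √502.00 = 22.41 m/s

v = 22.4 m/s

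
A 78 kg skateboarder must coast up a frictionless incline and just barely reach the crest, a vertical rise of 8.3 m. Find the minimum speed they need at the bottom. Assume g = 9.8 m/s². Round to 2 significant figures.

At the top they are momentarily at rest, so all KE converts to PE: ½mv² = mgh
v = √(2gh) = √(2 × 9.8 × 8.3) = 12.75 m/s

v = 13 m/s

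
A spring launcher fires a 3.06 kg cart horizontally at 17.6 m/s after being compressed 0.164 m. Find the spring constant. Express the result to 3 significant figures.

k = 35200 N/m

Energy stored in the spring equals the launch KE: ½kx² = ½mv²
k = mv²/x² = (3.06)(17.6)²/(0.164)² = 35242 N/m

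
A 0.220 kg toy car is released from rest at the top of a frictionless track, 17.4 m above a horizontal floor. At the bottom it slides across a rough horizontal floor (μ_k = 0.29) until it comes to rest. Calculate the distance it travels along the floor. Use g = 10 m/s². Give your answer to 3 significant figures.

Applying the work–energy principle:
At rest all PE has been dissipated by friction: mgh = μ_k m g d
d = h/μ_k = 17.4/0.29 = 60.00 m

d = 60.0 m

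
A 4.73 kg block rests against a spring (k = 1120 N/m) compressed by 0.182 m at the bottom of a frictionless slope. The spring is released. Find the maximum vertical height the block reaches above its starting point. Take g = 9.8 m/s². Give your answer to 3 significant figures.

All spring PE becomes gravitational PE at the highest point: ½kx² = mgh
h = kx²/(2mg) = (1120)(0.182)²/(2 × 4.73 × 9.8) = 0.4002 m

h = 0.400 m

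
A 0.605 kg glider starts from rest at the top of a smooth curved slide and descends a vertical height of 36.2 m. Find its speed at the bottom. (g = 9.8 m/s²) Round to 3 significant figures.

Equating total energy at the two states: mgh = ½mv²
v = √(2gh) = √(2 × 9.8 × 36.2) = √709.52 = 26.64 m/s

v = 26.6 m/s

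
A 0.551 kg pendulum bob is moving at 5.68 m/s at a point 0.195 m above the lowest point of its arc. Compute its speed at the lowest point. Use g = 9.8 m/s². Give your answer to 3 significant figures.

v = 6.01 m/s

By conservation of mechanical energy, ½mv₀² + mgh = ½mv²
v² = v₀² + 2gh = (5.68)² + 2(9.8)(0.195) = 36.084
v = √36.084 = 6.007 m/s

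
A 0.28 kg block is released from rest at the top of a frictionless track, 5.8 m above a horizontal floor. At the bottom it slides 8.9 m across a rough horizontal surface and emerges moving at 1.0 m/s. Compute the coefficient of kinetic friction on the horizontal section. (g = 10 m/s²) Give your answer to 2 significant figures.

μ_k = 0.65

Applying the work–energy principle:
mgh = ½mv² + μ_k m g d
mgh = 16.240 J; ½mv² = 0.14000 J
W_f = 16.240 − 0.14000 = 16.10 J
μ_k = W_f/(mg·d) = 16.10/(2.800 × 8.9) = 0.6461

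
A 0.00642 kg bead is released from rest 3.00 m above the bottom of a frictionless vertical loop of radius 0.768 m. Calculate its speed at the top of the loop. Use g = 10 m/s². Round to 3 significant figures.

v = 5.41 m/s

Energy conservation: mgh = ½mv_top² + mg(2r)
v_top² = 2g(h − 2r) = 2(10)(3.00 − 1.536) = 29.28
v_top = 5.411 m/s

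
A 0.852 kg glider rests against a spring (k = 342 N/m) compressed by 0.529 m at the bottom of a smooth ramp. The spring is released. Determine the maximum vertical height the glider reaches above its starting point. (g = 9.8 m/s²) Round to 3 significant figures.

h = 5.73 m

Energy conservation from release to the highest point: ½kx² = mgh
h = kx²/(2mg) = (342)(0.529)²/(2 × 0.852 × 9.8) = 5.731 m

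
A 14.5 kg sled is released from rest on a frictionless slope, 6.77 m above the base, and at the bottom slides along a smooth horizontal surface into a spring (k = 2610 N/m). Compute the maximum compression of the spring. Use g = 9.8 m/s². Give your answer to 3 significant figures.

At max compression the sled is momentarily at rest: mgh = ½kx²
x = √(2mgh/k) = √(2 × 14.5 × 9.8 × 6.77 / 2610) = 0.8586 m

x = 0.859 m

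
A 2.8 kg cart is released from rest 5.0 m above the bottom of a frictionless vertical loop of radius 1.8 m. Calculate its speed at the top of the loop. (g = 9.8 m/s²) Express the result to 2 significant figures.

Energy conservation: mgh = ½mv_top² + mg(2r)
v_top² = 2g(h − 2r) = 2(9.8)(5.0 − 3.600) = 27.44
v_top = 5.238 m/s

v = 5.2 m/s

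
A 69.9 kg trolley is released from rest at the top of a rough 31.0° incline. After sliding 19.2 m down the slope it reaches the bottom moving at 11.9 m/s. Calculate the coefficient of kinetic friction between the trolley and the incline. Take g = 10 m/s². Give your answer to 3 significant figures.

μ_k = 0.171

mgh = ½mv² + μ_k (mg cosθ) L, with h = L sinθ
mgL sinθ = 6912.2 J; ½mv² = 4949.3 J
W_f = 6912.2 − 4949.3 = 1963 J
μ_k = W_f/(mg cosθ · L) = 1963/(599.2 × 19.2) = 0.1706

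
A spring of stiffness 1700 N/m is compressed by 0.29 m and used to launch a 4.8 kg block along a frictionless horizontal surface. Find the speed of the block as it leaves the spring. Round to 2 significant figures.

Spring PE converts entirely to kinetic energy: ½kx² = ½mv²
v = x√(k/m) = 0.29 × √(1700/4.8) = 5.458 m/s

v = 5.5 m/s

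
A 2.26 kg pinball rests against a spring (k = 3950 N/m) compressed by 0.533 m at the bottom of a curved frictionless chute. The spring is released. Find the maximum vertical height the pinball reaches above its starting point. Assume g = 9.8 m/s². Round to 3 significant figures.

Energy conservation from release to the highest point: ½kx² = mgh
h = kx²/(2mg) = (3950)(0.533)²/(2 × 2.26 × 9.8) = 25.33 m

h = 25.3 m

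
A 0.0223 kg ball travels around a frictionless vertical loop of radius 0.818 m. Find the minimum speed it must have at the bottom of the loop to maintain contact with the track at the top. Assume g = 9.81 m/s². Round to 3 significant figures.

v = 6.33 m/s

At the top: mg = mv_top²/r ⇒ v_top² = gr = 8.025 m²/s²
Energy from bottom to top (height 2r): ½mv_bot² = ½mv_top² + mg(2r)
v_bot² = gr + 4gr = 5gr = 40.12
v_bot = √(5gr) = 6.334 m/s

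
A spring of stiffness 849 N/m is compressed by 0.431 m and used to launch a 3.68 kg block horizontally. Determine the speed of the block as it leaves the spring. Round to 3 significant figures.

Conservation of energy: ½kx² = ½mv²
v = x√(k/m) = 0.431 × √(849/3.68) = 6.546 m/s

v = 6.55 m/s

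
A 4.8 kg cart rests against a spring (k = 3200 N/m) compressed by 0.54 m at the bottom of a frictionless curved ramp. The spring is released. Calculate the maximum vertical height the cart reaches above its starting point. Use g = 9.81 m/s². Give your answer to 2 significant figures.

At maximum height the cart is at rest, so ½kx² = mgh
h = kx²/(2mg) = (3200)(0.54)²/(2 × 4.8 × 9.81) = 9.908 m

h = 9.9 m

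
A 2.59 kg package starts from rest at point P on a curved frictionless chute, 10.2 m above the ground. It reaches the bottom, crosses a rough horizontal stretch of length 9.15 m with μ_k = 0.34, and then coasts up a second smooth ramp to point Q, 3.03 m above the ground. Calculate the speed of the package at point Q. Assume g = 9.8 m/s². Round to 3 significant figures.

Energy at P: mgh₁ = (2.59)(9.8)(10.2) = 258.90 J
Friction loss: W_f = μ_k mg d = 78.96 J
At Q: ½mv² + mgh₂ = mgh₁ − W_f
½mv² = 258.90 − 78.96 − 76.907 = 103.03 J
v = √(2 × 103.03/2.59) = 8.919 m/s

v = 8.92 m/s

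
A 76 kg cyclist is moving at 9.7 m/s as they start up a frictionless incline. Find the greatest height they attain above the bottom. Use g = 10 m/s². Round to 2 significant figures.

By energy conservation, ½mv² = mgh
h = v²/(2g) = 9.7²/(2 × 10) = 4.704 m

h = 4.7 m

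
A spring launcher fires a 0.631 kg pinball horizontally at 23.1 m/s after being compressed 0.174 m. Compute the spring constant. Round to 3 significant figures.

k = 11100 N/m

Spring PE at full compression equals KE at release: ½kx² = ½mv²
k = mv²/x² = (0.631)(23.1)²/(0.174)² = 11121 N/m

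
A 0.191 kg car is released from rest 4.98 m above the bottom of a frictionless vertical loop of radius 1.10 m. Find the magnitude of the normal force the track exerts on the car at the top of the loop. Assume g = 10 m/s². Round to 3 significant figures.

N = 7.74 N

Energy from release to top (height 2r): mgh = ½mv_top² + mg(2r)
v_top² = 2g(h − 2r) = 2(10)(4.98 − 2.200) = 55.600 m²/s²
At the top, both N and weight point toward the centre: N + mg = mv_top²/r
N = m(v_top²/r − g) = 0.191(55.600/1.10 − 10) = 7.744 N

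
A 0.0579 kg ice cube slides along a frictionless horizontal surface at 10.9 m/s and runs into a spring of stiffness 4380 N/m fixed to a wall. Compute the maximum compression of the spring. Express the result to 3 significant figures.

Conservation of energy between contact and max compression: ½mv² = ½kx²
x = v√(m/k) = 10.9 × √(0.0579/4380) = 0.03963 m

x = 0.0396 m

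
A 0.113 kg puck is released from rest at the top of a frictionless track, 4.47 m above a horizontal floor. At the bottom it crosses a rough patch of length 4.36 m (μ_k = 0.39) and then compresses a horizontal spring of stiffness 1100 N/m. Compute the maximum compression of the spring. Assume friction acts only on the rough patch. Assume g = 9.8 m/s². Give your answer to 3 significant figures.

Initial energy: E₁ = mgh = (0.113)(9.8)(4.47) = 4.9501 J
Friction removes W_f = μ_k mg d = (0.39)(0.113)(9.8)(4.36) = 1.883 J
Energy reaching the spring: E = 4.9501 − 1.883 = 3.0671 J
At max compression ½kx² = E ⇒ x = √(2E/k) = √(2 × 3.0671/1100) = 0.07468 m

x = 0.0747 m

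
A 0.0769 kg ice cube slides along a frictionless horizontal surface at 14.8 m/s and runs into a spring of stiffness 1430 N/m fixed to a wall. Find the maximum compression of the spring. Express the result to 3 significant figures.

All KE is stored as spring PE at maximum compression: ½mv² = ½kx²
x = v√(m/k) = 14.8 × √(0.0769/1430) = 0.1085 m

x = 0.109 m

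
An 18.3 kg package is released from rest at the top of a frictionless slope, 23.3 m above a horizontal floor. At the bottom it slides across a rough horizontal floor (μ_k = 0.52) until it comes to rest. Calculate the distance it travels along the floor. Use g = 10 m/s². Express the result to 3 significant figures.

d = 44.8 m

Energy bookkeeping (friction removes W_f = μ_k N d):
At rest all PE has been dissipated by friction: mgh = μ_k m g d
d = h/μ_k = 23.3/0.52 = 44.81 m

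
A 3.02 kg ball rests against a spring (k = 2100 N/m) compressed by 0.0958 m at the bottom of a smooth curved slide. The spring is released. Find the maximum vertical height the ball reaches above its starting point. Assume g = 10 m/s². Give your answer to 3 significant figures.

At maximum height the ball is at rest, so ½kx² = mgh
h = kx²/(2mg) = (2100)(0.0958)²/(2 × 3.02 × 10) = 0.3191 m

h = 0.319 m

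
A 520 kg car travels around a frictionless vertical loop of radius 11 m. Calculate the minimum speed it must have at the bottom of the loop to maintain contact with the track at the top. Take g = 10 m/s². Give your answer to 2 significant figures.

At the top: mg = mv_top²/r ⇒ v_top² = gr = 110.0 m²/s²
Energy from bottom to top (height 2r): ½mv_bot² = ½mv_top² + mg(2r)
v_bot² = gr + 4gr = 5gr = 550.0
v_bot = √(5gr) = 23.45 m/s

v = 23 m/s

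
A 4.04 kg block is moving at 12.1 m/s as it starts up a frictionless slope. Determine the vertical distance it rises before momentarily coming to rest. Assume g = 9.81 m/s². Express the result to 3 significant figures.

h = 7.46 m

Setting KE at the bottom equal to PE gained: ½mv² = mgh
h = v²/(2g) = 12.1²/(2 × 9.81) = 7.462 m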